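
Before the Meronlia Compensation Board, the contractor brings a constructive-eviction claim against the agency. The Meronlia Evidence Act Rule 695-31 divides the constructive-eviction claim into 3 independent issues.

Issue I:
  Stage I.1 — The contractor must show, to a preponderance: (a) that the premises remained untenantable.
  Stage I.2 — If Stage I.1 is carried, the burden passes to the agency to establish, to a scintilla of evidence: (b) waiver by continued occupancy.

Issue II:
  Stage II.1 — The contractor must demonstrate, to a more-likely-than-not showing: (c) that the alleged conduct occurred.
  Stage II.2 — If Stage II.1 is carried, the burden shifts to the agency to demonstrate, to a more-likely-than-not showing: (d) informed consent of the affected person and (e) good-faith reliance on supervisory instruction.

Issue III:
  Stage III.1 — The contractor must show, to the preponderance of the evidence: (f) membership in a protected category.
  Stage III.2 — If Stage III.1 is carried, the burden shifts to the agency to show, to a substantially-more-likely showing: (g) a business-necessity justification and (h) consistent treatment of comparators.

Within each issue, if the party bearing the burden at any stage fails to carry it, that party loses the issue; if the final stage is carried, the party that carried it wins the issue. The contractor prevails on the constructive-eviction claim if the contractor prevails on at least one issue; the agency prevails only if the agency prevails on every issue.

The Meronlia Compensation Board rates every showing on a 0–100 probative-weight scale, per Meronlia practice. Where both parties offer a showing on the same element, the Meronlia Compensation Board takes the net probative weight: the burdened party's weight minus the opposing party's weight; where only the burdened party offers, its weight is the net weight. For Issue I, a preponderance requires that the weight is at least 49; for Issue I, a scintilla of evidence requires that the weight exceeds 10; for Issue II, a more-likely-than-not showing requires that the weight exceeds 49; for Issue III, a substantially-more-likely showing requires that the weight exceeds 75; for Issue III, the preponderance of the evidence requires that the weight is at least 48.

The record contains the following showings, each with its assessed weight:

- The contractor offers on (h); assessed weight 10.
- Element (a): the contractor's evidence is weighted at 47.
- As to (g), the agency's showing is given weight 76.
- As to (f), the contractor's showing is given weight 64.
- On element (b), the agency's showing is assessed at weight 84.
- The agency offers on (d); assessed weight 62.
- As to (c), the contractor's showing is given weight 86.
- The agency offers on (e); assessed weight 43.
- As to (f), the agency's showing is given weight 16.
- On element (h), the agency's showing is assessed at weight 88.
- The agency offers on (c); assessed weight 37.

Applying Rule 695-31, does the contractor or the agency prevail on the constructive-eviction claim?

agency

— Issue I —
At Stage I.1 the contractor must meet a preponderance (weight is at least 49): on (a) the weight is 47, < 49, so (a) does not meet the standard.
  The contractor does not carry Stage I.1.
So the agency prevails on this issue.
— Issue II —
Stage II.1 — burden on contractor; standard: a more-likely-than-not showing (weight exceeds 49).
    (c): 86 − 37 = 49 ≤ 49 [not met]
  Stage II.1 not carried; the contractor fails its burden.
The analysis ends at Stage II.1; the agency prevails on this issue.
— Issue III —
Stage III.1 (contractor, the preponderance of the evidence, weight is at least 48): (f) net 64−16=48 ≥ 48 — meets.
  All elements met. The burden passes to the agency.
Stage III.2 (agency, a substantially-more-likely showing, weight exceeds 75): (g) 76 > 75 — meets; (h) net 88−10=78 > 75 — meets.
  The agency carries the last stage.
All stages carried — the agency prevails on this issue.
Per-issue: Issue I → agency; Issue II → agency; Issue III → agency. The contractor must prevail on at least one issue; overall, the agency prevails.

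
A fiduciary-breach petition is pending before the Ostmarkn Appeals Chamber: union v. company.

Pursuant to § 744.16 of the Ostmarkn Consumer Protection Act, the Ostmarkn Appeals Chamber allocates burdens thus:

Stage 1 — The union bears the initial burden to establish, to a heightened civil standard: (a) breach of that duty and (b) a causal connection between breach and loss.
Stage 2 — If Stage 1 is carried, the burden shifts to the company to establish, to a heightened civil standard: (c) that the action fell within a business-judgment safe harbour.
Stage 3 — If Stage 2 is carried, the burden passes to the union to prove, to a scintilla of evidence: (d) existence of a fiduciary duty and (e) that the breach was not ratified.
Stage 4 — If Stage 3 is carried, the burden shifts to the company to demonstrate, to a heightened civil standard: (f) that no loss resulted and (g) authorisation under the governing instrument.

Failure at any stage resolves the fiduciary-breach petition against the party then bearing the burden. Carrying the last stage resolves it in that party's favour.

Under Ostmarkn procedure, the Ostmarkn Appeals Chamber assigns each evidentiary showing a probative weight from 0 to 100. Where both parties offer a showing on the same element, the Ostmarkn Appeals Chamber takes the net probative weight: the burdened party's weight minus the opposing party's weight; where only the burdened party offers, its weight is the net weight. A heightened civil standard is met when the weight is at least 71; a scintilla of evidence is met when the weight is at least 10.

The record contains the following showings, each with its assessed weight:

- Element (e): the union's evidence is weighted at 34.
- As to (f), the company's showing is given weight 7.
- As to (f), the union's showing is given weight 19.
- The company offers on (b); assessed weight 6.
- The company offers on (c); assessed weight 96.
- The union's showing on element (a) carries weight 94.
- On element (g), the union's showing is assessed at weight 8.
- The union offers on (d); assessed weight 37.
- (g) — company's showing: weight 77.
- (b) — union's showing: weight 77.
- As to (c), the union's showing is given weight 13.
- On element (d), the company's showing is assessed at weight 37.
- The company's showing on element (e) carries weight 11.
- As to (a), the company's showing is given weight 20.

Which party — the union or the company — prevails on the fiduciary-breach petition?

company

Stage 1 (union, a heightened civil standard, weight is at least 71): (a) net 94−20=74 ≥ 71 — meets; (b) net 77−6=71 ≥ 71 — meets.
  Stage 1 is satisfied; the onus moves to the company.
Stage 2 (company, a heightened civil standard, weight is at least 71): (c) net 96−13=83 ≥ 71 — meets.
  All elements met. The burden passes to the union.
Stage 3 (union, a scintilla of evidence, weight is at least 10): (d) net 37−37=0 < 10 — fails; (e) net 34−11=23 ≥ 10 — meets.
  Stage 3 not carried; the union fails its burden.
The analysis ends at Stage 3; the company prevails.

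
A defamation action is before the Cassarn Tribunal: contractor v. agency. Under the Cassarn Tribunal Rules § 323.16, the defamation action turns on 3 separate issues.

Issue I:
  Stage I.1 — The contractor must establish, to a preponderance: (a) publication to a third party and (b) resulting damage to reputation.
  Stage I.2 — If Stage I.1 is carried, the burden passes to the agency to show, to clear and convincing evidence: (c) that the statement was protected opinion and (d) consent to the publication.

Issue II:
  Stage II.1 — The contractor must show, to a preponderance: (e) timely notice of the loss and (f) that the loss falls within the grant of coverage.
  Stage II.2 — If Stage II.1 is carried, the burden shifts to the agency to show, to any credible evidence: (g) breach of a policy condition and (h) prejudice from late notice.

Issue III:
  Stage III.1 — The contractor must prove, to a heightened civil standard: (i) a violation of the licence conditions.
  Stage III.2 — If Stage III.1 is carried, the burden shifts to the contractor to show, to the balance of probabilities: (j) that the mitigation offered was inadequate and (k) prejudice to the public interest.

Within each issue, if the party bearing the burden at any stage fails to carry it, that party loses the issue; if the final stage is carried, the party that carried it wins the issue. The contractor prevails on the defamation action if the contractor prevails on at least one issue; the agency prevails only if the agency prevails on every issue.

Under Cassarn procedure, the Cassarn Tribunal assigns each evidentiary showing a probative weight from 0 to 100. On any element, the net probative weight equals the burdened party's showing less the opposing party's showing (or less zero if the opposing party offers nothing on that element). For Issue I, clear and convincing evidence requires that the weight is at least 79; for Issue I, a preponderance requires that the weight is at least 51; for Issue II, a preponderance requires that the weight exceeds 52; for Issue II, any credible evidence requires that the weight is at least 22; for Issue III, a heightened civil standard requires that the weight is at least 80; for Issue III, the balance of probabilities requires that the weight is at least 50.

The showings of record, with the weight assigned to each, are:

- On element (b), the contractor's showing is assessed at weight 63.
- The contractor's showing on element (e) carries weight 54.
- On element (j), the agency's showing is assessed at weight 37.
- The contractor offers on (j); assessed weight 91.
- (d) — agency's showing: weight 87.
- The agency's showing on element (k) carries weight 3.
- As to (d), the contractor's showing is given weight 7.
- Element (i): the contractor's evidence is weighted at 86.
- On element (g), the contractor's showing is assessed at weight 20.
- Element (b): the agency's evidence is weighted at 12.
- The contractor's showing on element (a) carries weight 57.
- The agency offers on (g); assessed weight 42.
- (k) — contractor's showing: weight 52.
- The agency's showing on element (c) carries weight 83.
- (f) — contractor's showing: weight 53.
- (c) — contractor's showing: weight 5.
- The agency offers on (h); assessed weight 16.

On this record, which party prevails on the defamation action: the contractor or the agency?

— Issue I —
At Stage I.1 the contractor must meet a preponderance (weight is at least 51): on (a) the weight is 57, ≥ 51, so (a) meets the standard; on (b) the weight is 63 less the opposing 12 gives net 51, which does reach 51, so (b) meets the standard.
  All elements met. The burden passes to the agency.
At Stage I.2 the agency must meet clear and convincing evidence (weight is at least 79): on (c) the weight is 83 less the opposing 5 gives net 78, which does not reach 79, so (c) does not meet the standard; on (d) the weight is 87 less the opposing 7 gives net 80, ≥ 79, so (d) meets the standard.
  The agency does not carry Stage I.2.
The contractor prevails on this issue.
— Issue II —
Stage II.1 (contractor, a preponderance, weight exceeds 52): (e) 54 > 52 — meets; (f) 53 > 52 — meets.
  All elements met. The burden passes to the agency.
Stage II.2 (agency, any credible evidence, weight is at least 22): (g) net 42−20=22 ≥ 22 — meets; (h) 16 < 22 — fails.
  The agency does not carry Stage II.2.
The contractor prevails on this issue.
— Issue III —
Stage III.1 — burden on contractor; standard: a heightened civil standard (weight is at least 80).
    (i): 86 ≥ 80 [met]
  All elements met. The contractor retains the burden for Stage III.2.
Stage III.2 — burden on contractor; standard: the balance of probabilities (weight is at least 50).
    (j): 91 − 37 = 54 ≥ 50 [met]
    (k): 52 − 3 = 49 < 50 [not met]
  The contractor does not carry Stage III.2.
So the agency prevails on this issue.
Per-issue: Issue I → contractor; Issue II → contractor; Issue III → agency. The contractor must prevail on at least one issue; overall, the contractor prevails.

contractor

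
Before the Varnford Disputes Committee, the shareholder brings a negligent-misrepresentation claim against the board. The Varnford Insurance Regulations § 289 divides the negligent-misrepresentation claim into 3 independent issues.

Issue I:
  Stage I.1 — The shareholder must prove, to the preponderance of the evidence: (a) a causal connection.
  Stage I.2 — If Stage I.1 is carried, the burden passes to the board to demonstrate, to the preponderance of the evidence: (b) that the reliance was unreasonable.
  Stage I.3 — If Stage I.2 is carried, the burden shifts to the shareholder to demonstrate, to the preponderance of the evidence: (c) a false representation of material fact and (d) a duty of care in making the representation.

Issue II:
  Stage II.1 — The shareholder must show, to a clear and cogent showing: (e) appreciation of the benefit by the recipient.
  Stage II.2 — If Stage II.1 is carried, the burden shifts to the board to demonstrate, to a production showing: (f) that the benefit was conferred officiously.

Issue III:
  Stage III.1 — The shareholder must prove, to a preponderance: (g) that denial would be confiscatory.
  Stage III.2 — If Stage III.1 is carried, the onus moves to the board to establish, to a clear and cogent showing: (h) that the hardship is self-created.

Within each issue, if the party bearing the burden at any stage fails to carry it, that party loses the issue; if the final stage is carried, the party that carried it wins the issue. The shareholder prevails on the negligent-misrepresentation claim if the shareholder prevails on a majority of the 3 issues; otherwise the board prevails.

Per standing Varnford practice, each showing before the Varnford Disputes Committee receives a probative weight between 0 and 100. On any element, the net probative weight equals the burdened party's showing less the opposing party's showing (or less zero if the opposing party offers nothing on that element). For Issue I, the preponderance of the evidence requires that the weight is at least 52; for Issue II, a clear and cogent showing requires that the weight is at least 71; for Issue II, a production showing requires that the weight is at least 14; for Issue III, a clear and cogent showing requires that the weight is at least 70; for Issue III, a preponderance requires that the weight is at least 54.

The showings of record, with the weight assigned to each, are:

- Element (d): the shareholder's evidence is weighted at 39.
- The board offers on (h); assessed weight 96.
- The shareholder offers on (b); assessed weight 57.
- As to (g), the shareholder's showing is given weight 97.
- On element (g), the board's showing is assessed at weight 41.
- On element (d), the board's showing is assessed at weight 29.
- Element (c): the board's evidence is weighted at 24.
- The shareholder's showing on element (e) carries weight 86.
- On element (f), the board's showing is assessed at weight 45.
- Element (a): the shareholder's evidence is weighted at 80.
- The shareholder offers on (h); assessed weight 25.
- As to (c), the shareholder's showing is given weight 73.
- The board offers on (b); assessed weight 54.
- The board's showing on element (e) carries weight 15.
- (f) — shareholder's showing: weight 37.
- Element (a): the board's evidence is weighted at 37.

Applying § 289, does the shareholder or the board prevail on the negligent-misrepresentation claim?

— Issue I —
At Stage I.1 the shareholder must meet the preponderance of the evidence (weight is at least 52): on (a) the weight is 80 less the opposing 37 gives net 43, which does not reach 52, so (a) does not meet the standard.
  Stage I.1 not carried; the shareholder fails its burden.
The board prevails on this issue.
— Issue II —
Stage II.1 — burden on shareholder; standard: a clear and cogent showing (weight is at least 71).
    (e): 86 − 15 = 71 ≥ 71 [met]
  Stage II.1 carried; the burden shifts to the board.
Stage II.2 — burden on board; standard: a production showing (weight is at least 14).
    (f): 45 − 37 = 8 < 14 [not met]
  Stage II.2 not carried; the board fails its burden.
The shareholder prevails on this issue.
— Issue III —
Stage III.1 (shareholder, a preponderance, weight is at least 54): (g) net 97−41=56 ≥ 54 — meets.
  All elements met. The burden passes to the board.
Stage III.2 (board, a clear and cogent showing, weight is at least 70): (h) net 96−25=71 ≥ 70 — meets.
  The board carries the last stage.
All stages carried — the board prevails on this issue.
Per-issue: Issue I → board; Issue II → shareholder; Issue III → board. The shareholder must prevail on a majority of issues; overall, the board prevails.

board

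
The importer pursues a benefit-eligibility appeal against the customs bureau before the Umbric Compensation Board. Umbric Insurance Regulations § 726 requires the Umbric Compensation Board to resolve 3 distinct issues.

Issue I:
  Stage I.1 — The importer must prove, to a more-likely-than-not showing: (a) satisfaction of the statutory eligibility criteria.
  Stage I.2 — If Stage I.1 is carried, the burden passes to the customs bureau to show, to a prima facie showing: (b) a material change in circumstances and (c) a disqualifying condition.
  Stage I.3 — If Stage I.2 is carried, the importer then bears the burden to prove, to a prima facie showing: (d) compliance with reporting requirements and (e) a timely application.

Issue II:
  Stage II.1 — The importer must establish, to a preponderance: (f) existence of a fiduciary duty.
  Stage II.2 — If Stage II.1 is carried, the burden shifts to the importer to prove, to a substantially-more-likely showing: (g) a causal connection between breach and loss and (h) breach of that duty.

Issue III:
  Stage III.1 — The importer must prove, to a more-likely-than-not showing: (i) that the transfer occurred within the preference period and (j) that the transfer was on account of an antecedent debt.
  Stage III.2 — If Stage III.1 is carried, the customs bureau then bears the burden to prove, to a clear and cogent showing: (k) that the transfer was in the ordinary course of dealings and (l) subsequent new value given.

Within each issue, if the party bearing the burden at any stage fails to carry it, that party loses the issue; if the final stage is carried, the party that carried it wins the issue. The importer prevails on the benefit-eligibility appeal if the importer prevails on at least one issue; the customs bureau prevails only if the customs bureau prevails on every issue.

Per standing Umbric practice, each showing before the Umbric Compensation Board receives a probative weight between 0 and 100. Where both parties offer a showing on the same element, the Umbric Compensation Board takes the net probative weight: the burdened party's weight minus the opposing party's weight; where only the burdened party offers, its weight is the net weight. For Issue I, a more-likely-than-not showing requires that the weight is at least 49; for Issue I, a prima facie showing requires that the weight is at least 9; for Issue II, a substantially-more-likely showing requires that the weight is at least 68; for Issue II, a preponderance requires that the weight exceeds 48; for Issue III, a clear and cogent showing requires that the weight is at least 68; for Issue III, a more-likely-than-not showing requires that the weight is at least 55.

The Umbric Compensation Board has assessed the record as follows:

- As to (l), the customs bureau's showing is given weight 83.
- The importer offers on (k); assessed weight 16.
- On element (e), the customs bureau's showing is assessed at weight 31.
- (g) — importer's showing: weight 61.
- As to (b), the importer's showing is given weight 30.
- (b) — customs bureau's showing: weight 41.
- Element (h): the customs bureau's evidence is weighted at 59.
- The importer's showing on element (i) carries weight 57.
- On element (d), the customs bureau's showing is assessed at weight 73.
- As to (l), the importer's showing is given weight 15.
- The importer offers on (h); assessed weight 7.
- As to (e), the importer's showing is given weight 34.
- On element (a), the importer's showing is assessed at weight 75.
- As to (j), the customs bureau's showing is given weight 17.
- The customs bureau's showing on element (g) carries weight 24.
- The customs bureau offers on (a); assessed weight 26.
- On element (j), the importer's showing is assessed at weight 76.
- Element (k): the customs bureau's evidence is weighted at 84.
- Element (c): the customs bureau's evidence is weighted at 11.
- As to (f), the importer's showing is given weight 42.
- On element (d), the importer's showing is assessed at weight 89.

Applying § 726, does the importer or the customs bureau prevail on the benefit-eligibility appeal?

customs bureau

— Issue I —
Stage I.1 (importer, a more-likely-than-not showing, weight is at least 49): (a) net 75−26=49 ≥ 49 — meets.
  All elements met. The burden passes to the customs bureau.
Stage I.2 (customs bureau, a prima facie showing, weight is at least 9): (b) net 41−30=11 ≥ 9 — meets; (c) 11 ≥ 9 — meets.
  Stage I.2 is satisfied; the onus moves to the importer.
Stage I.3 (importer, a prima facie showing, weight is at least 9): (d) net 89−73=16 ≥ 9 — meets; (e) net 34−31=3 < 9 — fails.
  The importer does not carry Stage I.3.
So the customs bureau prevails on this issue.
— Issue II —
At Stage II.1 the importer must meet a preponderance (weight exceeds 48): on (f) the weight is 42, ≤ 48, so (f) does not meet the standard.
  Stage II.1 not carried; the importer fails its burden.
The customs bureau prevails on this issue.
— Issue III —
Stage III.1 (importer, a more-likely-than-not showing, weight is at least 55): (i) 57 ≥ 55 — meets; (j) net 76−17=59 ≥ 55 — meets.
  Stage III.1 is satisfied; the onus moves to the customs bureau.
Stage III.2 (customs bureau, a clear and cogent showing, weight is at least 68): (k) net 84−16=68 ≥ 68 — meets; (l) net 83−15=68 ≥ 68 — meets.
  Stage III.2 carried; the final stage is satisfied.
With every stage satisfied, the customs bureau prevails on this issue.
Per-issue: Issue I → customs bureau; Issue II → customs bureau; Issue III → customs bureau. The importer must prevail on at least one issue; overall, the customs bureau prevails.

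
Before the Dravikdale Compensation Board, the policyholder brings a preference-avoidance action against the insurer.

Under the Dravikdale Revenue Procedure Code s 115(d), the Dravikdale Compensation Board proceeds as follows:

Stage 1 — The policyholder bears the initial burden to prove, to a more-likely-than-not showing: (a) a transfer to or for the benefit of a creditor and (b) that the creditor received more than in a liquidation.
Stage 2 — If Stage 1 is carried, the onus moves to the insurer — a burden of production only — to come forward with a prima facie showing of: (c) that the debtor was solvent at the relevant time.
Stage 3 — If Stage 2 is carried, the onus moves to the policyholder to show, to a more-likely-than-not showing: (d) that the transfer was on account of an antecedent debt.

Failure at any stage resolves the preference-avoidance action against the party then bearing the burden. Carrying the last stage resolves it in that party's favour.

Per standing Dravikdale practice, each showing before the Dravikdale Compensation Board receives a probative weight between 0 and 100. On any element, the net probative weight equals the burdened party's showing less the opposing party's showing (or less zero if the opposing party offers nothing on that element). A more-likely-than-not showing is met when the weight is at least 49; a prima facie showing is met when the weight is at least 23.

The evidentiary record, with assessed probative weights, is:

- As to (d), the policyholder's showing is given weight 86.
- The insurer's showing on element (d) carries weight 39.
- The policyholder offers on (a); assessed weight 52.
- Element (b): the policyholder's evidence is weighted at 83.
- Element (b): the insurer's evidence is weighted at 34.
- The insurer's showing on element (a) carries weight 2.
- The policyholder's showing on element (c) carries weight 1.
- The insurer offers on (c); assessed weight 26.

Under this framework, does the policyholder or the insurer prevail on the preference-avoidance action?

At Stage 1 the policyholder must meet a more-likely-than-not showing (weight is at least 49): on (a) the weight is 52 less the opposing 2 gives net 50, which does reach 49, so (a) meets the standard; on (b) the weight is 83 less the opposing 34 gives net 49, which does reach 49, so (b) meets the standard.
  Stage 1 is satisfied; the onus moves to the insurer.
At Stage 2 the insurer must meet a prima facie showing (weight is at least 23): on (c) the weight is 26 less the opposing 1 gives net 25, which does reach 23, so (c) meets the standard.
  The insurer carries Stage 2; the policyholder now bears the burden.
At Stage 3 the policyholder must meet a more-likely-than-not showing (weight is at least 49): on (d) the weight is 86 less the opposing 39 gives net 47, which does not reach 49, so (d) does not meet the standard.
  Stage 3 not carried; the policyholder fails its burden.
The analysis ends at Stage 3; the insurer prevails.

insurer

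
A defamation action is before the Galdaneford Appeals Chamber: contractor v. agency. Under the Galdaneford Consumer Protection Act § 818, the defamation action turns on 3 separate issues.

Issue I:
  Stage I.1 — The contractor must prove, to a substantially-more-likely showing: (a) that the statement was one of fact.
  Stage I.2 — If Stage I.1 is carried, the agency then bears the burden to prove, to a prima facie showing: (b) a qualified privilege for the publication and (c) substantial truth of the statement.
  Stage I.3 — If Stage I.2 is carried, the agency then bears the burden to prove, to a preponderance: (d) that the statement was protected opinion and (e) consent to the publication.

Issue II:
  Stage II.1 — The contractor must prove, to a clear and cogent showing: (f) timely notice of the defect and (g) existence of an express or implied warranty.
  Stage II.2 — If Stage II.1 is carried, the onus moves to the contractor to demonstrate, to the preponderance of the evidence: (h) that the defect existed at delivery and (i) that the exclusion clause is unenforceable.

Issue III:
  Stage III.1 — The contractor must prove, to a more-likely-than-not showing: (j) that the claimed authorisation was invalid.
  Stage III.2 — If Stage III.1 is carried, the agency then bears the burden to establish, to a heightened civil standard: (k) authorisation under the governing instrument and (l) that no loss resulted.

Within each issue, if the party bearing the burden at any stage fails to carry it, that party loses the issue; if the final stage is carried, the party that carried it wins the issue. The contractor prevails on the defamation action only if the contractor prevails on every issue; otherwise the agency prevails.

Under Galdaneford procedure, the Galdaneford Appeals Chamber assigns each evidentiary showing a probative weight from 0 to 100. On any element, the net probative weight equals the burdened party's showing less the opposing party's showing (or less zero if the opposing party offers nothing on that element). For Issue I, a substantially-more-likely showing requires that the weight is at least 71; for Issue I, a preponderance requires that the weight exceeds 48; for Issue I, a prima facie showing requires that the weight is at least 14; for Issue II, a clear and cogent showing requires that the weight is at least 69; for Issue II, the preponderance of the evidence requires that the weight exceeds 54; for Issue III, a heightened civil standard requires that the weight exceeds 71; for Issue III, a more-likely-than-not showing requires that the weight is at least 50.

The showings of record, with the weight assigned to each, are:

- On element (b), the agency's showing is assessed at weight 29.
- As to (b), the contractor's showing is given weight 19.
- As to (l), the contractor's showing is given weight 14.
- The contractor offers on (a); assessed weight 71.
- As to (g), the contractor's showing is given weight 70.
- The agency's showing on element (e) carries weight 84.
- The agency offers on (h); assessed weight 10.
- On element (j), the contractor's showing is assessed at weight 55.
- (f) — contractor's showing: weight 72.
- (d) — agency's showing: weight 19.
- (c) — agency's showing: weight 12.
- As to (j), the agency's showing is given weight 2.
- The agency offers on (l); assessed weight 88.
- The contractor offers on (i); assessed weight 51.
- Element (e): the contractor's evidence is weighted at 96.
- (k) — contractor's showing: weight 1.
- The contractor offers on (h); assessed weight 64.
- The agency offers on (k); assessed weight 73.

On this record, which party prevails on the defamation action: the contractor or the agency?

agency

— Issue I —
Stage I.1 (contractor, a substantially-more-likely showing, weight is at least 71): (a) 71 ≥ 71 — meets.
  Stage I.1 is satisfied; the onus moves to the agency.
Stage I.2 (agency, a prima facie showing, weight is at least 14): (b) net 29−19=10 < 14 — fails; (c) 12 < 14 — fails.
  Not every element is met, so the agency fails to carry Stage I.2.
The contractor prevails on this issue.
— Issue II —
Stage II.1 — burden on contractor; standard: a clear and cogent showing (weight is at least 69).
    (f): 72 ≥ 69 [met]
    (g): 70 ≥ 69 [met]
  Stage II.1 is satisfied; the contractor continues to bear the burden.
Stage II.2 — burden on contractor; standard: the preponderance of the evidence (weight exceeds 54).
    (h): 64 − 10 = 54 ≤ 54 [not met]
    (i): 51 ≤ 54 [not met]
  The contractor does not carry Stage II.2.
So the agency prevails on this issue.
— Issue III —
Stage III.1 (contractor, a more-likely-than-not showing, weight is at least 50): (j) net 55−2=53 ≥ 50 — meets.
  Stage III.1 is satisfied; the onus moves to the agency.
Stage III.2 (agency, a heightened civil standard, weight exceeds 71): (k) net 73−1=72 > 71 — meets; (l) net 88−14=74 > 71 — meets.
  Stage III.2 carried; the final stage is satisfied.
With every stage satisfied, the agency prevails on this issue.
Per-issue: Issue I → contractor; Issue II → agency; Issue III → agency. The contractor must prevail on every issue; overall, the agency prevails.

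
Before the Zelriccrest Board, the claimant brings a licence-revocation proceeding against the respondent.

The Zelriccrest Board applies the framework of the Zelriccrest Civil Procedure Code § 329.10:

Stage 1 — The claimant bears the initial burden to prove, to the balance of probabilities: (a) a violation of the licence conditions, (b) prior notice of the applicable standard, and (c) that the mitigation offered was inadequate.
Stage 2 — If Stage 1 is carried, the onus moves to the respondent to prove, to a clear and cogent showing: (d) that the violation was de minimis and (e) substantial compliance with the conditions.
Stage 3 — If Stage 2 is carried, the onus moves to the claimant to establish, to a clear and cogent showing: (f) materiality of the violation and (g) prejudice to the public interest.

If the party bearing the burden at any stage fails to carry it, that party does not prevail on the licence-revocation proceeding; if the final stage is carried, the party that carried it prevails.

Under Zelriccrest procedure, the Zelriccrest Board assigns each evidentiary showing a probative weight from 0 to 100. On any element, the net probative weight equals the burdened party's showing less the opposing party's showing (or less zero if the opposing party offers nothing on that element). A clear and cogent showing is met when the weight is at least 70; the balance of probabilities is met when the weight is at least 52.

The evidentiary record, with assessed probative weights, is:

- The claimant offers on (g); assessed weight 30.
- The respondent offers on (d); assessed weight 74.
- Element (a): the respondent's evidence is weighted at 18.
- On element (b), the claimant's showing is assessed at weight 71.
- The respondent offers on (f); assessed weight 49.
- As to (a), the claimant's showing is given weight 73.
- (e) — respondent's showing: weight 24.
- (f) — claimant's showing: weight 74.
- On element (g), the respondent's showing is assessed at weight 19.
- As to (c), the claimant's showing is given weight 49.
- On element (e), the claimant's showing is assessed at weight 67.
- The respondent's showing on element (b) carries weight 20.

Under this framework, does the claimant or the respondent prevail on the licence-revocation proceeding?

respondent

Stage 1 (claimant, the balance of probabilities, weight is at least 52): (a) net 73−18=55 ≥ 52 — meets; (b) net 71−20=51 < 52 — fails; (c) 49 < 52 — fails.
  Stage 1 not carried; the claimant fails its burden.
The analysis ends at Stage 1; the respondent prevails.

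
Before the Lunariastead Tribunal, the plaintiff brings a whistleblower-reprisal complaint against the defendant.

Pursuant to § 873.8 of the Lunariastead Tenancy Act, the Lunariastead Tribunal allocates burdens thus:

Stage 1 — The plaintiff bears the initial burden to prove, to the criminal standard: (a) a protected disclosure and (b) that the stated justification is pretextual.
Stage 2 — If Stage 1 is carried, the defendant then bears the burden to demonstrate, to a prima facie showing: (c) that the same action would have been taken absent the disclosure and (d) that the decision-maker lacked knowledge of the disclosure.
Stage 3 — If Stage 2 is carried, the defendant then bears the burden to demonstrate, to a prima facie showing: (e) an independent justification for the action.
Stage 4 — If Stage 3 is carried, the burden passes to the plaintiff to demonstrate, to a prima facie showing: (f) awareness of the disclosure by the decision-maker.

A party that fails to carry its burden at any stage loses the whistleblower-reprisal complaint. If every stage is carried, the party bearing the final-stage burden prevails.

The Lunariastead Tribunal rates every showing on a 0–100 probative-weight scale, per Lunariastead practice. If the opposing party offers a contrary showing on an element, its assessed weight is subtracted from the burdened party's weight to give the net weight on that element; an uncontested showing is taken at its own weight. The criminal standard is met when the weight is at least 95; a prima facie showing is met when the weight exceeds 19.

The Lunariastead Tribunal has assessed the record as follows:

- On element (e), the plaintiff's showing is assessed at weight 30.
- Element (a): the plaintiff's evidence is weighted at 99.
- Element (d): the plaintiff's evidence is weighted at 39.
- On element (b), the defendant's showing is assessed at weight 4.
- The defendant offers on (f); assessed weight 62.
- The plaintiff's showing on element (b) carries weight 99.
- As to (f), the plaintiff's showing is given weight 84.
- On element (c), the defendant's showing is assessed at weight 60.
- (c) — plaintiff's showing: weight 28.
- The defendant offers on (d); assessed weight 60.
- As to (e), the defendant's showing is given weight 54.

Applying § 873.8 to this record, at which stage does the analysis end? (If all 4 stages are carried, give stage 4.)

stage 4

Stage 1 (plaintiff, the criminal standard, weight is at least 95): (a) 99 ≥ 95 — meets; (b) net 99−4=95 ≥ 95 — meets.
  Stage 1 is satisfied; the onus moves to the defendant.
Stage 2 (defendant, a prima facie showing, weight exceeds 19): (c) net 60−28=32 > 19 — meets; (d) net 60−39=21 > 19 — meets.
  All elements met. The defendant retains the burden for Stage 3.
Stage 3 (defendant, a prima facie showing, weight exceeds 19): (e) net 54−30=24 > 19 — meets.
  The defendant carries Stage 3; the plaintiff now bears the burden.
Stage 4 (plaintiff, a prima facie showing, weight exceeds 19): (f) net 84−62=22 > 19 — meets.
  Stage 4 carried; the final stage is satisfied.
With every stage satisfied, the plaintiff prevails.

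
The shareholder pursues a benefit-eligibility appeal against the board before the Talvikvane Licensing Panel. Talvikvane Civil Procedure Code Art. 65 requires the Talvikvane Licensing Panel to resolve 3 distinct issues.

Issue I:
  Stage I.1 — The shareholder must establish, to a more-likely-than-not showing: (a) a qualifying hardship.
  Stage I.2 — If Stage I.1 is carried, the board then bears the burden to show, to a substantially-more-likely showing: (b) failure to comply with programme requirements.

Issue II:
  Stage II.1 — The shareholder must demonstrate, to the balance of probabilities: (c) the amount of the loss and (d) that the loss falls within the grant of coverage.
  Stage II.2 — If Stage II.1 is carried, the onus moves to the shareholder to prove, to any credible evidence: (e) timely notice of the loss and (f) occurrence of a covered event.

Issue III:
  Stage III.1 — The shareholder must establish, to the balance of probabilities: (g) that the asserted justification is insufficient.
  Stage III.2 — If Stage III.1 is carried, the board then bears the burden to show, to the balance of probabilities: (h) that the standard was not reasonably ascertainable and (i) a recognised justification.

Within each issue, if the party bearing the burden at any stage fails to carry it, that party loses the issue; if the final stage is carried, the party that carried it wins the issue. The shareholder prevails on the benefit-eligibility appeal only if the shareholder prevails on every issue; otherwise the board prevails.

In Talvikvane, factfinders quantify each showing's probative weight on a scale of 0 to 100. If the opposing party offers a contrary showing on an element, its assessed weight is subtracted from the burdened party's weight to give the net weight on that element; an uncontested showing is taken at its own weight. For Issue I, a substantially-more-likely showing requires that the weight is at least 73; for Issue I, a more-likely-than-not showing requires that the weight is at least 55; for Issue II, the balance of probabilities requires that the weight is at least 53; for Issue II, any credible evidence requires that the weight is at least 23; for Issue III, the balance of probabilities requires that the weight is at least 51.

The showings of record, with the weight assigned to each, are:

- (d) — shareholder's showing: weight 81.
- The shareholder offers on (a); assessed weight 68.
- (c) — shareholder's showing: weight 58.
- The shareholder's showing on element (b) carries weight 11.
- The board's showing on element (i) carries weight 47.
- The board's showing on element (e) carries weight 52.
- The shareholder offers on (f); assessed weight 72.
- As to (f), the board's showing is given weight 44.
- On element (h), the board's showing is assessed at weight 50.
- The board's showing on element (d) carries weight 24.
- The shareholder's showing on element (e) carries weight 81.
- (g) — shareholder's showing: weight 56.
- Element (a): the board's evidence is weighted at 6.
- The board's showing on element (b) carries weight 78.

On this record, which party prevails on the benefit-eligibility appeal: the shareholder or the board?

— Issue I —
Stage I.1 — burden on shareholder; standard: a more-likely-than-not showing (weight is at least 55).
    (a): 68 − 6 = 62 ≥ 55 [met]
  The shareholder carries Stage I.1; the board now bears the burden.
Stage I.2 — burden on board; standard: a substantially-more-likely showing (weight is at least 73).
    (b): 78 − 11 = 67 < 73 [not met]
  The board does not carry Stage I.2.
The shareholder prevails on this issue.
— Issue II —
At Stage II.1 the shareholder must meet the balance of probabilities (weight is at least 53): on (c) the weight is 58, which does reach 53, so (c) meets the standard; on (d) the weight is 81 less the opposing 24 gives net 57, which does reach 53, so (d) meets the standard.
  All elements met. The shareholder retains the burden for Stage II.2.
At Stage II.2 the shareholder must meet any credible evidence (weight is at least 23): on (e) the weight is 81 less the opposing 52 gives net 29, which does reach 23, so (e) meets the standard; on (f) the weight is 72 less the opposing 44 gives net 28, which does reach 23, so (f) meets the standard.
  The shareholder carries the last stage.
Every stage carried; the shareholder prevails on this issue.
— Issue III —
At Stage III.1 the shareholder must meet the balance of probabilities (weight is at least 51): on (g) the weight is 56, which does reach 51, so (g) meets the standard.
  The shareholder carries Stage III.1; the board now bears the burden.
At Stage III.2 the board must meet the balance of probabilities (weight is at least 51): on (h) the weight is 50, < 51, so (h) does not meet the standard; on (i) the weight is 47, < 51, so (i) does not meet the standard.
  Not every element is met, so the board fails to carry Stage III.2.
The analysis ends at Stage III.2; the shareholder prevails on this issue.
Per-issue: Issue I → shareholder; Issue II → shareholder; Issue III → shareholder. The shareholder must prevail on every issue; overall, the shareholder prevails.

shareholder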